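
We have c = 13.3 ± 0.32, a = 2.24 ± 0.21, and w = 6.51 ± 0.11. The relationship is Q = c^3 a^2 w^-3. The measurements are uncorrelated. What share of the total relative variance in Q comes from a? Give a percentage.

81.9%

(δQ/Q)² = (3·δc/c)² + (2·δa/a)² + (-3·δw/w)²
  c term: (3×0.0241)² = 0.00521
  a term: (2×0.0937)² = 0.0352
  w term: (-3×0.0169)² = 0.00257
Total = 0.0429. Share from a = 0.0352/0.0429 = 0.819.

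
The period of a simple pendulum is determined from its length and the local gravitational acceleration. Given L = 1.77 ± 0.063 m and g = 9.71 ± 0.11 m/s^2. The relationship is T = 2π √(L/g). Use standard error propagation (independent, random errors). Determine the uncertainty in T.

0.0501 s

Each factor contributes (exponent × relative error)² to (δT/T)²:
  (½·δL/L)² = (0.5×0.0356)² = 0.000317;  (−½·δg/g)² = (-0.5×0.0113)² = 3.21e-05
δT/T = √(0.000349) = 0.0187
T = 2.68 s, so δT = 0.0187 × 2.68 = 0.0501 s.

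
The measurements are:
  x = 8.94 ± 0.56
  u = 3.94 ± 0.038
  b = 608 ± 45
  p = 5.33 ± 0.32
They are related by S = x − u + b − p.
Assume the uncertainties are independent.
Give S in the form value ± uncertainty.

S is a linear combination, so absolute uncertainties add in quadrature:
  (δx)² = 0.314;  (δu)² = 0.00144;  (δb)² = 2020;  (δp)² = 0.102
δS = √(2030) = 45.0
S = 608.

608 ± 45.0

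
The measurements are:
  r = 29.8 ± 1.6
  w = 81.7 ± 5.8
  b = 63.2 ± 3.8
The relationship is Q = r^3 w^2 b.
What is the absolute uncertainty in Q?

2.49e+09

Each factor contributes (exponent × relative error)² to (δQ/Q)²:
  (3·δr/r)² = (3×0.0537)² = 0.0259;  (2·δw/w)² = (2×0.0710)² = 0.0202;  (1·δb/b)² = (1×0.0601)² = 0.00362
δQ/Q = √(0.0497) = 0.223
Q = 1.12e+10, so δQ = 0.223 × 1.12e+10 = 2.49e+09.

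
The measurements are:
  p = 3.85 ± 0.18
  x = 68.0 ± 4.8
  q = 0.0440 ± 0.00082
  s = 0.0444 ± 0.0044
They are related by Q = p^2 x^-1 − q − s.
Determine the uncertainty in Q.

Let w = p^2·x^-1 = 0.218. δw/w = √((2·δp/p)² + (-1·δx/x)²) = √(0.00874 + 0.00498) = 0.117, so δw = 0.0255.
Q = w − q − s: δQ = √(δw² + δq² + δs²) = √(0.000652 + 6.72e-07 + 1.94e-05) = 0.0259

0.0259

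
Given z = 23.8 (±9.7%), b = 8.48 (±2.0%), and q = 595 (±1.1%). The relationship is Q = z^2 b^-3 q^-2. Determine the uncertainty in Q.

Relative error in a monomial: (δQ/Q)² = Σ (nᵢ · δxᵢ/xᵢ)².
  (2·δz/z)² = (2×0.0970)² = 0.0376;  (-3·δb/b)² = (-3×0.0200)² = 0.00360;  (-2·δq/q)² = (-2×0.0110)² = 0.000484
δQ/Q = √(0.0417) = 0.204
Q = 2.62e-06, so δQ = 0.204 × 2.62e-06 = 5.36e-07.

5.36e-07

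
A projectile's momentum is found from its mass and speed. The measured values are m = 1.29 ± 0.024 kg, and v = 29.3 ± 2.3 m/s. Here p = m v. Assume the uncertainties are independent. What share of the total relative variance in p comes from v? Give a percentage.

(δp/p)² = (1·δm/m)² + (1·δv/v)²
  m term: (1×0.0186)² = 0.000346
  v term: (1×0.0785)² = 0.00616
Total = 0.00651. Share from v = 0.00616/0.00651 = 0.947.

94.7%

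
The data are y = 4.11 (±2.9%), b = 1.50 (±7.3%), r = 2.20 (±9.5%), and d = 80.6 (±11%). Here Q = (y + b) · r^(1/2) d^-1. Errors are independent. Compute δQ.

Let u = y + b = 5.61. δu = √(δy² + δb²) = √(0.0142 + 0.0120) = 0.162, so δu/u = 0.0289.
Q is then a monomial in u, r, d:
δQ/Q = √((δu/u)² + (½·δr/r)² + (-1·δd/d)²) = √(0.000832 + 0.00226 + 0.0121) = 0.123
Q = 0.103, so δQ = 0.123 × 0.103 = 0.0127.

0.0127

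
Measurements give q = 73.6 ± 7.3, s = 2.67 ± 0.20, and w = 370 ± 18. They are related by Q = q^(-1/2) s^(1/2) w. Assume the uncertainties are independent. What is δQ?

5.56

Each factor contributes (exponent × relative error)² to (δQ/Q)²:
  (−½·δq/q)² = (-0.5×0.0992)² = 0.00246;  (½·δs/s)² = (0.5×0.0749)² = 0.00140;  (1·δw/w)² = (1×0.0486)² = 0.00237
δQ/Q = √(0.00623) = 0.0789
Q = 70.5, so δQ = 0.0789 × 70.5 = 5.56.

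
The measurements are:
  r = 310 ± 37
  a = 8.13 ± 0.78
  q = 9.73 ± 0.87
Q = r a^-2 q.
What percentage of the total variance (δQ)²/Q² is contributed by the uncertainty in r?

(δQ/Q)² = (1·δr/r)² + (-2·δa/a)² + (1·δq/q)²
  r term: (1×0.119)² = 0.0142
  a term: (-2×0.0959)² = 0.0368
  q term: (1×0.0894)² = 0.00799
Total = 0.0591. Share from r = 0.0142/0.0591 = 0.241.

24.1%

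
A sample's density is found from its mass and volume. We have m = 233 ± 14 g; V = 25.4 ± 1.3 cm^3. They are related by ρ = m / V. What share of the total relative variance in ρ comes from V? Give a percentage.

42.0%

(δρ/ρ)² = (1·δm/m)² + (-1·δV/V)²
  m term: (1×0.0601)² = 0.00361
  V term: (-1×0.0512)² = 0.00262
Total = 0.00623. Share from V = 0.00262/0.00623 = 0.420.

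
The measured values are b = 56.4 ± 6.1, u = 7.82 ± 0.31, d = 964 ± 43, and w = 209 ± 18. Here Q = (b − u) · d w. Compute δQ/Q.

0.159

Let h = b − u = 48.6. δh = √(δb² + δu²) = √(37.2 + 0.0961) = 6.11, so δh/h = 0.126.
Q is then a monomial in h, d, w:
δQ/Q = √((δh/h)² + (1·δd/d)² + (1·δw/w)²) = √(0.0158 + 0.00199 + 0.00742) = 0.159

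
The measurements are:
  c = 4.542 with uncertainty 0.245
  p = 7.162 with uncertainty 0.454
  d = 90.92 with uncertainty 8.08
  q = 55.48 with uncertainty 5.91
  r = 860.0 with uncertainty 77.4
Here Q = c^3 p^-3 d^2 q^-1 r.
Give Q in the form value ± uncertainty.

Q is a product of powers, so relative uncertainties combine in quadrature:
  (3·δc/c)² = (3×0.0539)² = 0.0262;  (-3·δp/p)² = (-3×0.0634)² = 0.0362;  (2·δd/d)² = (2×0.0889)² = 0.0316;  (-1·δq/q)² = (-1×0.107)² = 0.0113;  (1·δr/r)² = (1×0.0900)² = 0.00810
δQ/Q = √(0.113) = 0.337
Q = 32680, so δQ = 0.337 × 32680 = 11000.

32680 ± 11000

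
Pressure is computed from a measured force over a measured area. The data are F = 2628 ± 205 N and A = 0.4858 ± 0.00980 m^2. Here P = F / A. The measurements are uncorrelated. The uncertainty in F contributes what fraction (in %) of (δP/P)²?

(δP/P)² = (1·δF/F)² + (-1·δA/A)²
  F term: (1×0.0780)² = 0.00608
  A term: (-1×0.0202)² = 0.000407
Total = 0.00649. Share from F = 0.00608/0.00649 = 0.937.

93.7%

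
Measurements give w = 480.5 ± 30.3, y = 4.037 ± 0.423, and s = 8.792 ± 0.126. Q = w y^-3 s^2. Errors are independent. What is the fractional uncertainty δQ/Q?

Q is a product of powers, so relative uncertainties combine in quadrature:
  (1·δw/w)² = (1×0.0631)² = 0.00398;  (-3·δy/y)² = (-3×0.105)² = 0.0988;  (2·δs/s)² = (2×0.0143)² = 0.000822
δQ/Q = √(0.104) = 0.322

0.322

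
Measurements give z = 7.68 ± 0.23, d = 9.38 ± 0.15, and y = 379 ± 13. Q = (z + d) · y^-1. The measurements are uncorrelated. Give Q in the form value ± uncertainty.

Let u = z + d = 17.1. δu = √(δz² + δd²) = √(0.0529 + 0.0225) = 0.275, so δu/u = 0.0161.
Q is then a monomial in u, y:
δQ/Q = √((δu/u)² + (-1·δy/y)²) = √(0.000259 + 0.00118) = 0.0379
Q = 0.0450, so δQ = 0.0379 × 0.0450 = 0.00171.

0.0450 ± 0.00171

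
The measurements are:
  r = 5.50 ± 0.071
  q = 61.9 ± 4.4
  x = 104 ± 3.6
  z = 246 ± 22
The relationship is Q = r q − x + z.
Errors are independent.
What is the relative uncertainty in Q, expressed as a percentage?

6.88%

Let p = r·q = 340. δp/p = √((1·δr/r)² + (1·δq/q)²) = √(0.000167 + 0.00505) = 0.0722, so δp = 24.6.
Q = p − x + z: δQ = √(δp² + δx² + δz²) = √(605 + 13.0 + 484) = 33.2
Q = 482, so δQ/Q = 33.2/482 = 0.0688.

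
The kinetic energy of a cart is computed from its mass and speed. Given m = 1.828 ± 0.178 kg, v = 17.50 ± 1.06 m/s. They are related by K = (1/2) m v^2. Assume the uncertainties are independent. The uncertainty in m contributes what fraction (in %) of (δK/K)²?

(δK/K)² = (1·δm/m)² + (2·δv/v)²
  m term: (1×0.0974)² = 0.00948
  v term: (2×0.0606)² = 0.0147
Total = 0.0242. Share from m = 0.00948/0.0242 = 0.392.

39.2%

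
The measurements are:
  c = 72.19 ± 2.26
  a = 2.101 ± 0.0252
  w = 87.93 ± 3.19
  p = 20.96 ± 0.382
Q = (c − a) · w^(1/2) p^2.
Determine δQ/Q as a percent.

5.19%

Let u = c − a = 70.09. δu = √(δc² + δa²) = √(5.11 + 0.000635) = 2.26, so δu/u = 0.0322.
Q is then a monomial in u, w, p:
δQ/Q = √((δu/u)² + (½·δw/w)² + (2·δp/p)²) = √(0.00104 + 0.000329 + 0.00133) = 0.0519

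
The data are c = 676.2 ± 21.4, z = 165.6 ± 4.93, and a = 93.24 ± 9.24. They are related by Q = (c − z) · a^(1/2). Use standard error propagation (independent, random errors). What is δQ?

323

Let u = c − z = 510.6. δu = √(δc² + δz²) = √(458 + 24.3) = 22.0, so δu/u = 0.0430.
Q is then a monomial in u, a:
δQ/Q = √((δu/u)² + (½·δa/a)²) = √(0.00185 + 0.00246) = 0.0656
Q = 4930, so δQ = 0.0656 × 4930 = 323.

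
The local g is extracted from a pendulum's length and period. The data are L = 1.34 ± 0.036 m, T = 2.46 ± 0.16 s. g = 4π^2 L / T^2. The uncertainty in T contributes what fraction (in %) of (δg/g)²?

95.9%

(δg/g)² = (1·δL/L)² + (-2·δT/T)²
  L term: (1×0.0269)² = 0.000722
  T term: (-2×0.0650)² = 0.0169
Total = 0.0176. Share from T = 0.0169/0.0176 = 0.959.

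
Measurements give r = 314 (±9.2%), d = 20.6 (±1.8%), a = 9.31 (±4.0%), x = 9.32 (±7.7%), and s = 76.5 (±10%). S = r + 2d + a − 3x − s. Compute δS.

30.0

Absolute uncertainties add in quadrature for a linear combination:
  (δr)² = 835;  (2·δd)² = 0.550;  (δa)² = 0.139;  (3·δx)² = 4.64;  (δs)² = 58.5
δS = √(898) = 30.0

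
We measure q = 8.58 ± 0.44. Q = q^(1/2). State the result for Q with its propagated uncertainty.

Each factor contributes (exponent × relative error)² to (δQ/Q)²:
  (½·δq/q)² = (0.5×0.0513)² = 0.000657
δQ/Q = √(0.000657) = 0.0256
Q = 2.93, so δQ = 0.0256 × 2.93 = 0.0751.

2.93 ± 0.0751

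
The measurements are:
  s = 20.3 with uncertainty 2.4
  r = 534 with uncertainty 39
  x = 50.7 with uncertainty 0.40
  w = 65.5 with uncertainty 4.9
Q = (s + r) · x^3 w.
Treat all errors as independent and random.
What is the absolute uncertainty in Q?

Let u = s + r = 554. δu = √(δs² + δr²) = √(5.76 + 1520) = 39.1, so δu/u = 0.0705.
Q is then a monomial in u, x, w:
δQ/Q = √((δu/u)² + (3·δx/x)² + (1·δw/w)²) = √(0.00497 + 0.000560 + 0.00560) = 0.105
Q = 4.73e+09, so δQ = 0.105 × 4.73e+09 = 4.99e+08.

4.99e+08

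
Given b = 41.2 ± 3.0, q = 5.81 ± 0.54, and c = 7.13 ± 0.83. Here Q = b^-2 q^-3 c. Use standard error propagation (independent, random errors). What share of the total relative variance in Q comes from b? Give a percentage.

(δQ/Q)² = (-2·δb/b)² + (-3·δq/q)² + (1·δc/c)²
  b term: (-2×0.0728)² = 0.0212
  q term: (-3×0.0929)² = 0.0777
  c term: (1×0.116)² = 0.0136
Total = 0.113. Share from b = 0.0212/0.113 = 0.189.

18.9%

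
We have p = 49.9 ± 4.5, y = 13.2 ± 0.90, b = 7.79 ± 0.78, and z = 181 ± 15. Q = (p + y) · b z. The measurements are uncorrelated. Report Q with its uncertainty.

89000 ± 13300

Let u = p + y = 63.1. δu = √(δp² + δy²) = √(20.2 + 0.810) = 4.59, so δu/u = 0.0727.
Q is then a monomial in u, b, z:
δQ/Q = √((δu/u)² + (1·δb/b)² + (1·δz/z)²) = √(0.00529 + 0.0100 + 0.00687) = 0.149
Q = 89000, so δQ = 0.149 × 89000 = 13300.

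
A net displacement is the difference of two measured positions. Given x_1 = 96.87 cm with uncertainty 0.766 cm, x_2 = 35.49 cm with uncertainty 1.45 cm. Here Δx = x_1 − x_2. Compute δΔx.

Each term contributes (cᵢ δxᵢ)² to (δΔx)²:
  (δx_1)² = 0.587;  (δx_2)² = 2.10
δΔx = √(2.69) = 1.64 cm

1.64 cm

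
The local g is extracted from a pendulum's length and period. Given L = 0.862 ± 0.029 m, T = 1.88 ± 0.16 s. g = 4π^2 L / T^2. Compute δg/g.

Products/powers → add relative errors in quadrature, weighted by exponent:
  (1·δL/L)² = (1×0.0336)² = 0.00113;  (-2·δT/T)² = (-2×0.0851)² = 0.0290
δg/g = √(0.0301) = 0.174

0.174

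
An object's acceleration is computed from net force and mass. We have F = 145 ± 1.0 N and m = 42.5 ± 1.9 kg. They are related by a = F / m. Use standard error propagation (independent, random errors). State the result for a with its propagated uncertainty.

For a monomial a ∝ F, m^-1, fractional errors add in quadrature:
  (1·δF/F)² = (1×0.00690)² = 4.76e-05;  (-1·δm/m)² = (-1×0.0447)² = 0.00200
δa/a = √(0.00205) = 0.0452
a = 3.41 m/s^2, so δa = 0.0452 × 3.41 = 0.154 m/s^2.

3.41 ± 0.154 m/s^2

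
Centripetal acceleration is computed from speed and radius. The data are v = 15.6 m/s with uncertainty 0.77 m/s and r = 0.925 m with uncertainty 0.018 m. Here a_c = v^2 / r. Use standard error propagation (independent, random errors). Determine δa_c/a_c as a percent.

Relative error in a monomial: (δa_c/a_c)² = Σ (nᵢ · δxᵢ/xᵢ)².
  (2·δv/v)² = (2×0.0494)² = 0.00975;  (-1·δr/r)² = (-1×0.0195)² = 0.000379
δa_c/a_c = √(0.0101) = 0.101

10.1%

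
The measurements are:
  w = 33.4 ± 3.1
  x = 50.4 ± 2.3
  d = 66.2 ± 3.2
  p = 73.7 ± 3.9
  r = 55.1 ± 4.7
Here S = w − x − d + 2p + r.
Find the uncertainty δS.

10.4

Sums and differences: (δS)² = Σ (cᵢ δxᵢ)².
  (δw)² = 9.61;  (δx)² = 5.29;  (δd)² = 10.2;  (2·δp)² = 60.8;  (δr)² = 22.1
δS = √(108) = 10.4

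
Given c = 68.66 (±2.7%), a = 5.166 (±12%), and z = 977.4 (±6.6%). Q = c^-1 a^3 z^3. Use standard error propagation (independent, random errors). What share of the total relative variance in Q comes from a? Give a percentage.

76.4%

(δQ/Q)² = (-1·δc/c)² + (3·δa/a)² + (3·δz/z)²
  c term: (-1×0.0270)² = 0.000729
  a term: (3×0.120)² = 0.130
  z term: (3×0.0660)² = 0.0392
Total = 0.170. Share from a = 0.130/0.170 = 0.764.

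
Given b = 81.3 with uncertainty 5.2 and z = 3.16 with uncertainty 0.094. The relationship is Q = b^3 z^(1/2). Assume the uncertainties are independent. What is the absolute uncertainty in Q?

Relative error in a monomial: (δQ/Q)² = Σ (nᵢ · δxᵢ/xᵢ)².
  (3·δb/b)² = (3×0.0640)² = 0.0368;  (½·δz/z)² = (0.5×0.0297)² = 0.000221
δQ/Q = √(0.0370) = 0.192
Q = 9.55e+05, so δQ = 0.192 × 9.55e+05 = 1.84e+05.

1.84e+05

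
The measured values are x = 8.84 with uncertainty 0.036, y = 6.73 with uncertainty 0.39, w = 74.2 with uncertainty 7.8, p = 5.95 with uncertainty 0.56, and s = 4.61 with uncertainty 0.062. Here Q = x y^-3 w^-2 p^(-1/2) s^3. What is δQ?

5.92e-05

Each factor contributes (exponent × relative error)² to (δQ/Q)²:
  (1·δx/x)² = (1×0.00407)² = 1.66e-05;  (-3·δy/y)² = (-3×0.0579)² = 0.0302;  (-2·δw/w)² = (-2×0.105)² = 0.0442;  (−½·δp/p)² = (-0.5×0.0941)² = 0.00221;  (3·δs/s)² = (3×0.0134)² = 0.00163
δQ/Q = √(0.0783) = 0.280
Q = 0.000212, so δQ = 0.280 × 0.000212 = 5.92e-05.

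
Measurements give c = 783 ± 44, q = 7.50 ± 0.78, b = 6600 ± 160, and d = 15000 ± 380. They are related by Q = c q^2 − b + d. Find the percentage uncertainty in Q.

Let p = c·q^2 = 44000. δp/p = √((1·δc/c)² + (2·δq/q)²) = √(0.00316 + 0.0433) = 0.215, so δp = 9490.
Q = p − b + d: δQ = √(δp² + δb² + δd²) = √(9.01e+07 + 25600 + 1.44e+05) = 9500
Q = 52400, so δQ/Q = 9500/52400 = 0.181.

18.1%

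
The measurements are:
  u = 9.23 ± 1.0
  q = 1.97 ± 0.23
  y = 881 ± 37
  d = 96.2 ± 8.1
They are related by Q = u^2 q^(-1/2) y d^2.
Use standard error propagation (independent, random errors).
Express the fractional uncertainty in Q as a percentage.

28.4%

Products/powers → add relative errors in quadrature, weighted by exponent:
  (2·δu/u)² = (2×0.108)² = 0.0470;  (−½·δq/q)² = (-0.5×0.117)² = 0.00341;  (1·δy/y)² = (1×0.0420)² = 0.00176;  (2·δd/d)² = (2×0.0842)² = 0.0284
δQ/Q = √(0.0805) = 0.284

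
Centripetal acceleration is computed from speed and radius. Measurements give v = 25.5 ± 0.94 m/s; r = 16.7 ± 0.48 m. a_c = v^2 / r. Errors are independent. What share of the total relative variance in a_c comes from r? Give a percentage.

13.2%

(δa_c/a_c)² = (2·δv/v)² + (-1·δr/r)²
  v term: (2×0.0369)² = 0.00544
  r term: (-1×0.0287)² = 0.000826
Total = 0.00626. Share from r = 0.000826/0.00626 = 0.132.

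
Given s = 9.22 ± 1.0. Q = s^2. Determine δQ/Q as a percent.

21.7%

Relative error in a monomial: (δQ/Q)² = Σ (nᵢ · δxᵢ/xᵢ)².
  (2·δs/s)² = (2×0.108)² = 0.0471
δQ/Q = √(0.0471) = 0.217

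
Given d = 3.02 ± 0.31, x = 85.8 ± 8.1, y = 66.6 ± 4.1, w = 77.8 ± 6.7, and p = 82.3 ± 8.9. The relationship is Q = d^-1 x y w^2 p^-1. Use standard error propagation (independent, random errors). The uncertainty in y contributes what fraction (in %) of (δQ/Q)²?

(δQ/Q)² = (-1·δd/d)² + (1·δx/x)² + (1·δy/y)² + (2·δw/w)² + (-1·δp/p)²
  d term: (-1×0.103)² = 0.0105
  x term: (1×0.0944)² = 0.00891
  y term: (1×0.0616)² = 0.00379
  w term: (2×0.0861)² = 0.0297
  p term: (-1×0.108)² = 0.0117
Total = 0.0646. Share from y = 0.00379/0.0646 = 0.0587.

5.87%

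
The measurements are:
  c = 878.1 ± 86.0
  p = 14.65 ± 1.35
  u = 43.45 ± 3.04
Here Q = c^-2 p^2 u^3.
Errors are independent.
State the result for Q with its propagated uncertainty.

22.83 ± 7.79

Products/powers → add relative errors in quadrature, weighted by exponent:
  (-2·δc/c)² = (-2×0.0979)² = 0.0384;  (2·δp/p)² = (2×0.0922)² = 0.0340;  (3·δu/u)² = (3×0.0700)² = 0.0441
δQ/Q = √(0.116) = 0.341
Q = 22.83, so δQ = 0.341 × 22.83 = 7.79.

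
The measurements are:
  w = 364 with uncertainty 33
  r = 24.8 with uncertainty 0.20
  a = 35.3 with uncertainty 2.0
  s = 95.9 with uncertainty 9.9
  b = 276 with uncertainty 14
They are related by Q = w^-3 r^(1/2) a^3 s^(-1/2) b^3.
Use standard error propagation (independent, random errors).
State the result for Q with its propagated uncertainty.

For a monomial Q ∝ w^-3, r^(1/2), a^3, s^(-1/2), b^3, fractional errors add in quadrature:
  (-3·δw/w)² = (-3×0.0907)² = 0.0740;  (½·δr/r)² = (0.5×0.00806)² = 1.63e-05;  (3·δa/a)² = (3×0.0567)² = 0.0289;  (−½·δs/s)² = (-0.5×0.103)² = 0.00266;  (3·δb/b)² = (3×0.0507)² = 0.0232
δQ/Q = √(0.129) = 0.359
Q = 9750, so δQ = 0.359 × 9750 = 3500.

9750 ± 3500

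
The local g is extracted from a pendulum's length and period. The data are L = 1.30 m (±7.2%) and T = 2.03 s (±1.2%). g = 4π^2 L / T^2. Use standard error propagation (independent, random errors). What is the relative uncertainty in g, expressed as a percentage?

7.59%

For a monomial g ∝ L, T^-2, fractional errors add in quadrature:
  (1·δL/L)² = (1×0.0720)² = 0.00518;  (-2·δT/T)² = (-2×0.0120)² = 0.000576
δg/g = √(0.00576) = 0.0759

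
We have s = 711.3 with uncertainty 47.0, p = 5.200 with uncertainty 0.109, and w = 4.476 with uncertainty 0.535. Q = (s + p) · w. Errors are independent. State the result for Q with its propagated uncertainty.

Let u = s + p = 716.5. δu = √(δs² + δp²) = √(2210 + 0.0119) = 47.0, so δu/u = 0.0656.
Q is then a monomial in u, w:
δQ/Q = √((δu/u)² + (1·δw/w)²) = √(0.00430 + 0.0143) = 0.136
Q = 3207, so δQ = 0.136 × 3207 = 437.

3207 ± 437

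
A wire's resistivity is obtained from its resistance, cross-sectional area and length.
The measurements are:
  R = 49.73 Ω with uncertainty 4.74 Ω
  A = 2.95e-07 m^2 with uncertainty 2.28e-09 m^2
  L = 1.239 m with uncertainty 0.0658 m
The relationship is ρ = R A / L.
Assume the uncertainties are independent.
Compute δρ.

1.3e-06 Ω·m

Products/powers → add relative errors in quadrature, weighted by exponent:
  (1·δR/R)² = (1×0.0953)² = 0.00908;  (1·δA/A)² = (1×0.00773)² = 5.97e-05;  (-1·δL/L)² = (-1×0.0531)² = 0.00282
δρ/ρ = √(0.0120) = 0.109
ρ = 1.184e-05 Ω·m, so δρ = 0.109 × 1.184e-05 = 1.3e-06 Ω·m.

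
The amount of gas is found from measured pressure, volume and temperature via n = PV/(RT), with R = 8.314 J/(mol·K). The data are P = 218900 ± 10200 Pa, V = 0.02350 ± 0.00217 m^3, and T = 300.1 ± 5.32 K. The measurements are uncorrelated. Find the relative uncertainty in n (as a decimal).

0.105

For a monomial n ∝ P, V, T^-1, fractional errors add in quadrature:
  (1·δP/P)² = (1×0.0466)² = 0.00217;  (1·δV/V)² = (1×0.0923)² = 0.00853;  (-1·δT/T)² = (-1×0.0177)² = 0.000314
δn/n = √(0.0110) = 0.105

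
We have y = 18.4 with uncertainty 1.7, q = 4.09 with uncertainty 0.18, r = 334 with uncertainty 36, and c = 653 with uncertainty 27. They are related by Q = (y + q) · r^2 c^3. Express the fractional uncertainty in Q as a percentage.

26.0%

Let u = y + q = 22.5. δu = √(δy² + δq²) = √(2.89 + 0.0324) = 1.71, so δu/u = 0.0760.
Q is then a monomial in u, r, c:
δQ/Q = √((δu/u)² + (2·δr/r)² + (3·δc/c)²) = √(0.00578 + 0.0465 + 0.0154) = 0.260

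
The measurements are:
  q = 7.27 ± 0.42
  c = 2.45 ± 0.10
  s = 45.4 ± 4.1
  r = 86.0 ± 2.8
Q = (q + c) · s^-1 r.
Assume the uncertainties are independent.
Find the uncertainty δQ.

1.95

Let u = q + c = 9.72. δu = √(δq² + δc²) = √(0.176 + 0.0100) = 0.432, so δu/u = 0.0444.
Q is then a monomial in u, s, r:
δQ/Q = √((δu/u)² + (-1·δs/s)² + (1·δr/r)²) = √(0.00197 + 0.00816 + 0.00106) = 0.106
Q = 18.4, so δQ = 0.106 × 18.4 = 1.95.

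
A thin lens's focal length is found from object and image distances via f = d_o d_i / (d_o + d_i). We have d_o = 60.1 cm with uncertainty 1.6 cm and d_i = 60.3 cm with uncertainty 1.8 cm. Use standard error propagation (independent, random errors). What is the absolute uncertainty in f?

∂f/∂d_o = (d_i/(d_o+d_i))² = 0.251;  ∂f/∂d_i = (d_o/(d_o+d_i))² = 0.249
δf = √((∂f/∂d_o · δd_o)² + (∂f/∂d_i · δd_i)²) = √(0.161 + 0.201) = 0.602 cm

0.602 cm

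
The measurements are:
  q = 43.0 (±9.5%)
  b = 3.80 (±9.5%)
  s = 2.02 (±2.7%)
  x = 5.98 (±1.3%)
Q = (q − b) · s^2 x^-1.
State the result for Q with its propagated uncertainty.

26.7 ± 3.17

Let u = q − b = 39.2. δu = √(δq² + δb²) = √(16.7 + 0.130) = 4.10, so δu/u = 0.105.
Q is then a monomial in u, s, x:
δQ/Q = √((δu/u)² + (2·δs/s)² + (-1·δx/x)²) = √(0.0109 + 0.00292 + 0.000169) = 0.118
Q = 26.7, so δQ = 0.118 × 26.7 = 3.17.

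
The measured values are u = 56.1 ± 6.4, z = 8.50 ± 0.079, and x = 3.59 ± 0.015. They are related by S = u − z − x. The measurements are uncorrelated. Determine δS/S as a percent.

Each term contributes (cᵢ δxᵢ)² to (δS)²:
  (δu)² = 41.0;  (δz)² = 0.00624;  (δx)² = 0.000225
δS = √(41.0) = 6.40
S = 44.0, so δS/S = 6.40/44.0 = 0.145.

14.5%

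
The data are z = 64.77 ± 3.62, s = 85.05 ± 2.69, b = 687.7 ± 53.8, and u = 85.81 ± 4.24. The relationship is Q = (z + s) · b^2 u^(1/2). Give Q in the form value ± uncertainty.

(6.564 ± 1.06) × 10^8

Let w = z + s = 149.8. δw = √(δz² + δs²) = √(13.1 + 7.24) = 4.51, so δw/w = 0.0301.
Q is then a monomial in w, b, u:
δQ/Q = √((δw/w)² + (2·δb/b)² + (½·δu/u)²) = √(0.000906 + 0.0245 + 0.000610) = 0.161
Q = 6.564e+08, so δQ = 0.161 × 6.564e+08 = 1.06e+08.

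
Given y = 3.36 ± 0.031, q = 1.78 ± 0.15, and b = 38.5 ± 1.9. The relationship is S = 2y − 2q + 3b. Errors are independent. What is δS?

5.71

Each term contributes (cᵢ δxᵢ)² to (δS)²:
  (2·δy)² = 0.00384;  (2·δq)² = 0.0900;  (3·δb)² = 32.5
δS = √(32.6) = 5.71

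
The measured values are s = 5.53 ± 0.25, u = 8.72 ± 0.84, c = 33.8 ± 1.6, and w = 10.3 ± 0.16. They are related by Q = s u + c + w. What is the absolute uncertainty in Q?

Let p = s·u = 48.2. δp/p = √((1·δs/s)² + (1·δu/u)²) = √(0.00204 + 0.00928) = 0.106, so δp = 5.13.
Q = p + c + w: δQ = √(δp² + δc² + δw²) = √(26.3 + 2.56 + 0.0256) = 5.38

5.38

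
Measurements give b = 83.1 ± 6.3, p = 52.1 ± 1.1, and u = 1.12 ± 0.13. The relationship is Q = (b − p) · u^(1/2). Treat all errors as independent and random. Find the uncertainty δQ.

Let w = b − p = 31.0. δw = √(δb² + δp²) = √(39.7 + 1.21) = 6.40, so δw/w = 0.206.
Q is then a monomial in w, u:
δQ/Q = √((δw/w)² + (½·δu/u)²) = √(0.0426 + 0.00337) = 0.214
Q = 32.8, so δQ = 0.214 × 32.8 = 7.03.

7.03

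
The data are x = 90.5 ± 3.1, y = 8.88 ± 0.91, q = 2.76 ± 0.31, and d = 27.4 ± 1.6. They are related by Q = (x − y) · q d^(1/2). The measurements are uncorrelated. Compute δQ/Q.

Let u = x − y = 81.6. δu = √(δx² + δy²) = √(9.61 + 0.828) = 3.23, so δu/u = 0.0396.
Q is then a monomial in u, q, d:
δQ/Q = √((δu/u)² + (1·δq/q)² + (½·δd/d)²) = √(0.00157 + 0.0126 + 0.000852) = 0.123

0.123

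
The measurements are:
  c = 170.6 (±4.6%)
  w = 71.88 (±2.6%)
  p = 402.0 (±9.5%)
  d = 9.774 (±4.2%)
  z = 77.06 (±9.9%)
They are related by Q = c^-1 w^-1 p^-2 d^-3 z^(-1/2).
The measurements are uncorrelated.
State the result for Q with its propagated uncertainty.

(6.156 ± 1.47) × 10^-14

Since Q is a product/quotient, work with relative uncertainties:
  (-1·δc/c)² = (-1×0.0460)² = 0.00212;  (-1·δw/w)² = (-1×0.0260)² = 0.000676;  (-2·δp/p)² = (-2×0.0950)² = 0.0361;  (-3·δd/d)² = (-3×0.0420)² = 0.0159;  (−½·δz/z)² = (-0.5×0.0990)² = 0.00245
δQ/Q = √(0.0572) = 0.239
Q = 6.156e-14, so δQ = 0.239 × 6.156e-14 = 1.47e-14.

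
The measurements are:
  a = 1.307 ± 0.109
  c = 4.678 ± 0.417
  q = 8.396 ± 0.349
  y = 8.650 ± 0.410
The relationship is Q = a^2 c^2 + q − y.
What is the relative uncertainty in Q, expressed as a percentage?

24.6%

Let p = a^2·c^2 = 37.38. δp/p = √((2·δa/a)² + (2·δc/c)²) = √(0.0278 + 0.0318) = 0.244, so δp = 9.13.
Q = p + q − y: δQ = √(δp² + δq² + δy²) = √(83.3 + 0.122 + 0.168) = 9.14
Q = 37.13, so δQ/Q = 9.14/37.13 = 0.246.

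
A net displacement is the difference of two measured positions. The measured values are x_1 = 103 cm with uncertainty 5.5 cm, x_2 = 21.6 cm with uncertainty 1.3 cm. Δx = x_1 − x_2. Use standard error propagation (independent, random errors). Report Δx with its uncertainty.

81.4 ± 5.65 cm

For a sum/difference, combine absolute errors in quadrature:
  (δx_1)² = 30.2;  (δx_2)² = 1.69
δΔx = √(31.9) = 5.65 cm
Δx = 81.4 cm.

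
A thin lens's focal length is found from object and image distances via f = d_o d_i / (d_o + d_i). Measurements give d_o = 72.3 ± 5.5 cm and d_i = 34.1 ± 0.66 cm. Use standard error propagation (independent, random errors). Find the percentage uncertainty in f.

∂f/∂d_o = (d_i/(d_o+d_i))² = 0.103;  ∂f/∂d_i = (d_o/(d_o+d_i))² = 0.462
δf = √((∂f/∂d_o · δd_o)² + (∂f/∂d_i · δd_i)²) = √(0.319 + 0.0929) = 0.642 cm
f = 23.2 cm, so δf/f = 0.642/23.2 = 0.0277.

2.77%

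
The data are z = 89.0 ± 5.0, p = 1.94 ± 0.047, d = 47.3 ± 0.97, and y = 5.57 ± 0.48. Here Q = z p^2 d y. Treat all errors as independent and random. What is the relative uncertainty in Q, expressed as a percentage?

11.6%

Q is a product of powers, so relative uncertainties combine in quadrature:
  (1·δz/z)² = (1×0.0562)² = 0.00316;  (2·δp/p)² = (2×0.0242)² = 0.00235;  (1·δd/d)² = (1×0.0205)² = 0.000421;  (1·δy/y)² = (1×0.0862)² = 0.00743
δQ/Q = √(0.0134) = 0.116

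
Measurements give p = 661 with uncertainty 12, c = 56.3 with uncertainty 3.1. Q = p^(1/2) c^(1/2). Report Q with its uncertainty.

193 ± 5.59

Products/powers → add relative errors in quadrature, weighted by exponent:
  (½·δp/p)² = (0.5×0.0182)² = 8.24e-05;  (½·δc/c)² = (0.5×0.0551)² = 0.000758
δQ/Q = √(0.000840) = 0.0290
Q = 193, so δQ = 0.0290 × 193 = 5.59.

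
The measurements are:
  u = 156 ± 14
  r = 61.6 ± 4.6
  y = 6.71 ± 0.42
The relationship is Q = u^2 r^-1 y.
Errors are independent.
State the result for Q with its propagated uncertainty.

Relative error in a monomial: (δQ/Q)² = Σ (nᵢ · δxᵢ/xᵢ)².
  (2·δu/u)² = (2×0.0897)² = 0.0322;  (-1·δr/r)² = (-1×0.0747)² = 0.00558;  (1·δy/y)² = (1×0.0626)² = 0.00392
δQ/Q = √(0.0417) = 0.204
Q = 2650, so δQ = 0.204 × 2650 = 541.

2650 ± 541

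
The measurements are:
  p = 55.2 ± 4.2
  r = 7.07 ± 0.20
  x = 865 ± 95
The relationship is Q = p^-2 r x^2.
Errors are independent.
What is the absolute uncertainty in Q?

467

Q is a product of powers, so relative uncertainties combine in quadrature:
  (-2·δp/p)² = (-2×0.0761)² = 0.0232;  (1·δr/r)² = (1×0.0283)² = 0.000800;  (2·δx/x)² = (2×0.110)² = 0.0482
δQ/Q = √(0.0722) = 0.269
Q = 1740, so δQ = 0.269 × 1740 = 467.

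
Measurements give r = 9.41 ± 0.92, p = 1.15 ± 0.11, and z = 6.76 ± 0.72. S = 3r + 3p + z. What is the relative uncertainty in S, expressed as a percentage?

7.47%

Each term contributes (cᵢ δxᵢ)² to (δS)²:
  (3·δr)² = 7.62;  (3·δp)² = 0.109;  (δz)² = 0.518
δS = √(8.24) = 2.87
S = 38.4, so δS/S = 2.87/38.4 = 0.0747.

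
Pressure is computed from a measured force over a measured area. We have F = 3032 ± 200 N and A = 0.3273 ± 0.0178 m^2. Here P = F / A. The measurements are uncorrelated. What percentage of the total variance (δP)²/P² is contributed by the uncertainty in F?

(δP/P)² = (1·δF/F)² + (-1·δA/A)²
  F term: (1×0.0660)² = 0.00435
  A term: (-1×0.0544)² = 0.00296
Total = 0.00731. Share from F = 0.00435/0.00731 = 0.595.

59.5%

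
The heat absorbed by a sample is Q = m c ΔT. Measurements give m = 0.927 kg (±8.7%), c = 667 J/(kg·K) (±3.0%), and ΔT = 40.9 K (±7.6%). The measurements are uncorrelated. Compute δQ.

3020 J

Q is a product of powers, so relative uncertainties combine in quadrature:
  (1·δm/m)² = (1×0.0870)² = 0.00757;  (1·δc/c)² = (1×0.0300)² = 0.000900;  (1·δΔT/ΔT)² = (1×0.0760)² = 0.00578
δQ/Q = √(0.0142) = 0.119
Q = 25300 J, so δQ = 0.119 × 25300 = 3020 J.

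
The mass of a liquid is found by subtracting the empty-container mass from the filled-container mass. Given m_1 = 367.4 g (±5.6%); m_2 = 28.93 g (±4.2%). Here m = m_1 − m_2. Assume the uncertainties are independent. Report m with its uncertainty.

m is a linear combination, so absolute uncertainties add in quadrature:
  (δm_1)² = 423;  (δm_2)² = 1.48
δm = √(425) = 20.6 g
m = 338.5 g.

338.5 ± 20.6 g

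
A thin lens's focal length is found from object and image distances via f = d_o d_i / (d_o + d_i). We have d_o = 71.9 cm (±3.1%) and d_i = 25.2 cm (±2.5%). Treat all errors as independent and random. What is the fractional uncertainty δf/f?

∂f/∂d_o = (d_i/(d_o+d_i))² = 0.0674;  ∂f/∂d_i = (d_o/(d_o+d_i))² = 0.548
δf = √((∂f/∂d_o · δd_o)² + (∂f/∂d_i · δd_i)²) = √(0.0225 + 0.119) = 0.377 cm
f = 18.7 cm, so δf/f = 0.377/18.7 = 0.0202.

0.0202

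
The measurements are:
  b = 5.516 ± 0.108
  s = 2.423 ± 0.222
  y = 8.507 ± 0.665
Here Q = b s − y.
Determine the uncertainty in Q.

Let p = b·s = 13.37. δp/p = √((1·δb/b)² + (1·δs/s)²) = √(0.000383 + 0.00839) = 0.0937, so δp = 1.25.
Q = p − y: δQ = √(δp² + δy²) = √(1.57 + 0.442) = 1.42

1.42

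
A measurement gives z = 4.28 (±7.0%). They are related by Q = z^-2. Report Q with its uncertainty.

0.0546 ± 0.00764

Each factor contributes (exponent × relative error)² to (δQ/Q)²:
  (-2·δz/z)² = (-2×0.0700)² = 0.0196
δQ/Q = √(0.0196) = 0.140
Q = 0.0546, so δQ = 0.140 × 0.0546 = 0.00764.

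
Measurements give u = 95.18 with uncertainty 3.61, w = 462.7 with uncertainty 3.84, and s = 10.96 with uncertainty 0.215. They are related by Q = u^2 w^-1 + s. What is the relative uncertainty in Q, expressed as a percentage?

Let p = u^2·w^-1 = 19.58. δp/p = √((2·δu/u)² + (-1·δw/w)²) = √(0.00575 + 6.89e-05) = 0.0763, so δp = 1.49.
Q = p + s: δQ = √(δp² + δs²) = √(2.23 + 0.0462) = 1.51
Q = 30.54, so δQ/Q = 1.51/30.54 = 0.0494.

4.94%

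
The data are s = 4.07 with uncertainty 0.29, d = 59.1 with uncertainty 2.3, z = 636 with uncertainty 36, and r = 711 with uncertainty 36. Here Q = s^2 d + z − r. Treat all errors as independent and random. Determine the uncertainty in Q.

153

Let p = s^2·d = 979. δp/p = √((2·δs/s)² + (1·δd/d)²) = √(0.0203 + 0.00151) = 0.148, so δp = 145.
Q = p + z − r: δQ = √(δp² + δz² + δr²) = √(20900 + 1300 + 1300) = 153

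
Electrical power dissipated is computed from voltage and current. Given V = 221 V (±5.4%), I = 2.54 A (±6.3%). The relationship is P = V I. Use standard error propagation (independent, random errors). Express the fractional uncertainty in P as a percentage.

P is a product of powers, so relative uncertainties combine in quadrature:
  (1·δV/V)² = (1×0.0540)² = 0.00292;  (1·δI/I)² = (1×0.0630)² = 0.00397
δP/P = √(0.00689) = 0.0830

8.30%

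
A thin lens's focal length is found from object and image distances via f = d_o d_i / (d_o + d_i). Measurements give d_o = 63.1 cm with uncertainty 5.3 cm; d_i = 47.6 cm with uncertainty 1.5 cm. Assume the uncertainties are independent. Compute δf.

∂f/∂d_o = (d_i/(d_o+d_i))² = 0.185;  ∂f/∂d_i = (d_o/(d_o+d_i))² = 0.325
δf = √((∂f/∂d_o · δd_o)² + (∂f/∂d_i · δd_i)²) = √(0.960 + 0.238) = 1.09 cm

1.09 cm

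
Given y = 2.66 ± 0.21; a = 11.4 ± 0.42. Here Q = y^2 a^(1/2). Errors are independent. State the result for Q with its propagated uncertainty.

23.9 ± 3.80

Products/powers → add relative errors in quadrature, weighted by exponent:
  (2·δy/y)² = (2×0.0789)² = 0.0249;  (½·δa/a)² = (0.5×0.0368)² = 0.000339
δQ/Q = √(0.0253) = 0.159
Q = 23.9, so δQ = 0.159 × 23.9 = 3.80.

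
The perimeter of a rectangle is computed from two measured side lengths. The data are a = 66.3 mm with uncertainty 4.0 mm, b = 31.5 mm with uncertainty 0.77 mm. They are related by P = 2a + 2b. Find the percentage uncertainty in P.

4.17%

Each term contributes (cᵢ δxᵢ)² to (δP)²:
  (2·δa)² = 64.0;  (2·δb)² = 2.37
δP = √(66.4) = 8.15 mm
P = 196 mm, so δP/P = 8.15/196 = 0.0417.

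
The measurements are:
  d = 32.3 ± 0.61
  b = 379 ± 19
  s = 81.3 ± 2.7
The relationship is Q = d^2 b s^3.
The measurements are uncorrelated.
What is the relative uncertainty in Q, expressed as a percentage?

11.8%

Relative error in a monomial: (δQ/Q)² = Σ (nᵢ · δxᵢ/xᵢ)².
  (2·δd/d)² = (2×0.0189)² = 0.00143;  (1·δb/b)² = (1×0.0501)² = 0.00251;  (3·δs/s)² = (3×0.0332)² = 0.00993
δQ/Q = √(0.0139) = 0.118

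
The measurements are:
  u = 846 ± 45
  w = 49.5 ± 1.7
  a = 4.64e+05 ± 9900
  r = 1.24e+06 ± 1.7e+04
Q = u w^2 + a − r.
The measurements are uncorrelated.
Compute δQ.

Let p = u·w^2 = 2.07e+06. δp/p = √((1·δu/u)² + (2·δw/w)²) = √(0.00283 + 0.00472) = 0.0869, so δp = 1.8e+05.
Q = p + a − r: δQ = √(δp² + δa² + δr²) = √(3.24e+10 + 9.8e+07 + 2.89e+08) = 1.81e+05

1.81e+05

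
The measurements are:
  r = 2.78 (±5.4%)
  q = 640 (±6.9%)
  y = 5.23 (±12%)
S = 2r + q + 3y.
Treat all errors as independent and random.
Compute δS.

S is a linear combination, so absolute uncertainties add in quadrature:
  (2·δr)² = 0.0901;  (δq)² = 1950;  (3·δy)² = 3.54
δS = √(1950) = 44.2

44.2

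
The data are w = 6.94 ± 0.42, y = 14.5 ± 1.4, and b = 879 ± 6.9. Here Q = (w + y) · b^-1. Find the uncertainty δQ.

Let u = w + y = 21.4. δu = √(δw² + δy²) = √(0.176 + 1.96) = 1.46, so δu/u = 0.0682.
Q is then a monomial in u, b:
δQ/Q = √((δu/u)² + (-1·δb/b)²) = √(0.00465 + 6.16e-05) = 0.0686
Q = 0.0244, so δQ = 0.0686 × 0.0244 = 0.00167.

0.00167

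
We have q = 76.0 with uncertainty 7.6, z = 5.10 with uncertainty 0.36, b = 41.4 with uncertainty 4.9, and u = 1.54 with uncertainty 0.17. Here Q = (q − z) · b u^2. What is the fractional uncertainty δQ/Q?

Let w = q − z = 70.9. δw = √(δq² + δz²) = √(57.8 + 0.130) = 7.61, so δw/w = 0.107.
Q is then a monomial in w, b, u:
δQ/Q = √((δw/w)² + (1·δb/b)² + (2·δu/u)²) = √(0.0115 + 0.0140 + 0.0487) = 0.273

0.273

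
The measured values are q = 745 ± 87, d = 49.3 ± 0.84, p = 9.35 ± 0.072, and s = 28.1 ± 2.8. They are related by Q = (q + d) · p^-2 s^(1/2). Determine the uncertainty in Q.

5.84

Let u = q + d = 794. δu = √(δq² + δd²) = √(7570 + 0.706) = 87.0, so δu/u = 0.110.
Q is then a monomial in u, p, s:
δQ/Q = √((δu/u)² + (-2·δp/p)² + (½·δs/s)²) = √(0.0120 + 0.000237 + 0.00248) = 0.121
Q = 48.2, so δQ = 0.121 × 48.2 = 5.84.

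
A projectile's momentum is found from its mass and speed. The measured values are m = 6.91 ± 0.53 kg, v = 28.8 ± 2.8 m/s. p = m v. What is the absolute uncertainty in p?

24.6 kg·m/s

Products/powers → add relative errors in quadrature, weighted by exponent:
  (1·δm/m)² = (1×0.0767)² = 0.00588;  (1·δv/v)² = (1×0.0972)² = 0.00945
δp/p = √(0.0153) = 0.124
p = 199 kg·m/s, so δp = 0.124 × 199 = 24.6 kg·m/s.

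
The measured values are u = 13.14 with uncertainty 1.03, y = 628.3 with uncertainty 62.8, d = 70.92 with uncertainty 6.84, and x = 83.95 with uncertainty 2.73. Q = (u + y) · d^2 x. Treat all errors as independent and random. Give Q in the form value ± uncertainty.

(2.708 ± 0.592) × 10^8

Let w = u + y = 641.4. δw = √(δu² + δy²) = √(1.06 + 3940) = 62.8, so δw/w = 0.0979.
Q is then a monomial in w, d, x:
δQ/Q = √((δw/w)² + (2·δd/d)² + (1·δx/x)²) = √(0.00959 + 0.0372 + 0.00106) = 0.219
Q = 2.708e+08, so δQ = 0.219 × 2.708e+08 = 5.92e+07.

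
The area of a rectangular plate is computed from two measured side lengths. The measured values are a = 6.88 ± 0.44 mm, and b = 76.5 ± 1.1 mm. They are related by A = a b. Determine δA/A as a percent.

6.56%

Relative error in a monomial: (δA/A)² = Σ (nᵢ · δxᵢ/xᵢ)².
  (1·δa/a)² = (1×0.0640)² = 0.00409;  (1·δb/b)² = (1×0.0144)² = 0.000207
δA/A = √(0.00430) = 0.0656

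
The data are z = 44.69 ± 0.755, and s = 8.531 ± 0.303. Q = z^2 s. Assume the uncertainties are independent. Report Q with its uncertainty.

17040 ± 835

Relative error in a monomial: (δQ/Q)² = Σ (nᵢ · δxᵢ/xᵢ)².
  (2·δz/z)² = (2×0.0169)² = 0.00114;  (1·δs/s)² = (1×0.0355)² = 0.00126
δQ/Q = √(0.00240) = 0.0490
Q = 17040, so δQ = 0.0490 × 17040 = 835.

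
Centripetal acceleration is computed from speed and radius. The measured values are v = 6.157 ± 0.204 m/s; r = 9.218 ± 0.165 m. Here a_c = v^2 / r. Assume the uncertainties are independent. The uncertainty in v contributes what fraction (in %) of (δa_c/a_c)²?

(δa_c/a_c)² = (2·δv/v)² + (-1·δr/r)²
  v term: (2×0.0331)² = 0.00439
  r term: (-1×0.0179)² = 0.000320
Total = 0.00471. Share from v = 0.00439/0.00471 = 0.932.

93.2%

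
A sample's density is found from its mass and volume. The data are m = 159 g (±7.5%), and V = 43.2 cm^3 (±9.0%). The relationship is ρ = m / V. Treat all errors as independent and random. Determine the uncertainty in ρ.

0.431 g/cm^3

Products/powers → add relative errors in quadrature, weighted by exponent:
  (1·δm/m)² = (1×0.0750)² = 0.00562;  (-1·δV/V)² = (-1×0.0900)² = 0.00810
δρ/ρ = √(0.0137) = 0.117
ρ = 3.68 g/cm^3, so δρ = 0.117 × 3.68 = 0.431 g/cm^3.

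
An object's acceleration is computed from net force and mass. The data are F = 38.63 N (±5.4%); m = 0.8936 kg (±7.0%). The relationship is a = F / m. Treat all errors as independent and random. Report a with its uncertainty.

43.23 ± 3.82 m/s^2

Each factor contributes (exponent × relative error)² to (δa/a)²:
  (1·δF/F)² = (1×0.0540)² = 0.00292;  (-1·δm/m)² = (-1×0.0700)² = 0.00490
δa/a = √(0.00782) = 0.0884
a = 43.23 m/s^2, so δa = 0.0884 × 43.23 = 3.82 m/s^2.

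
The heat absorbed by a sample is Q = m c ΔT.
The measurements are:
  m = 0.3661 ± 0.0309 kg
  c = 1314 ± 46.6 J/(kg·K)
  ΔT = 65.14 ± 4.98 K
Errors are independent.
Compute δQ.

Relative error in a monomial: (δQ/Q)² = Σ (nᵢ · δxᵢ/xᵢ)².
  (1·δm/m)² = (1×0.0844)² = 0.00712;  (1·δc/c)² = (1×0.0355)² = 0.00126;  (1·δΔT/ΔT)² = (1×0.0765)² = 0.00584
δQ/Q = √(0.0142) = 0.119
Q = 31340 J, so δQ = 0.119 × 31340 = 3740 J.

3740 J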